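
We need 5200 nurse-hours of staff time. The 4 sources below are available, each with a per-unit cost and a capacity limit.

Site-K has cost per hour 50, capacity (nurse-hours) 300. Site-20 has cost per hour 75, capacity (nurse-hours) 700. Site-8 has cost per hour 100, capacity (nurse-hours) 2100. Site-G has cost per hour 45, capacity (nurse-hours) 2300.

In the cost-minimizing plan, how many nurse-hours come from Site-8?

Fill from the cheapest source first.
Take 2300 from Site-G at 45 — need 2900 more.
Take 300 from Site-K at 50 — need 2600 more.
Site-20 at 75: take all 700 nurse-hours — 1900 still needed.
Site-8 (100): take the remaining 1900 — done.

1900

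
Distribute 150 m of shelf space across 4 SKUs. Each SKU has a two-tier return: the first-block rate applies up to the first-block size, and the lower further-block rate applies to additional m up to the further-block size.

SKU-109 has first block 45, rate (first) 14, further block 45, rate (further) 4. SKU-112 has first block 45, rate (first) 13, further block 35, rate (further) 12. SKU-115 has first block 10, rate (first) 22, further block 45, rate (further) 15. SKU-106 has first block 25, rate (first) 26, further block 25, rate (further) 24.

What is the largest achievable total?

Order all 8 blocks by rate: SKU-106/T1 26 > SKU-106/T2 24 > SKU-115/T1 22 > SKU-115/T2 15 > SKU-109/T1 14 > SKU-112/T1 13 > SKU-112/T2 12 > SKU-109/T2 4.
Fill SKU-106 T1 block (25 at 26) ; 125 left.
SKU-106 T2 at 24: fill all 25 ; 100 left.
Fill SKU-115 T1 block (10 at 22) ; 90 left.
SKU-115 T2 at 15: fill all 45 ; 45 left.
Fill SKU-109 T1 block (45 at 14) ; 0 left.
Total = 26×25 + 24×25 + 22×10 + 15×45 + 14×45 = 2775.

2775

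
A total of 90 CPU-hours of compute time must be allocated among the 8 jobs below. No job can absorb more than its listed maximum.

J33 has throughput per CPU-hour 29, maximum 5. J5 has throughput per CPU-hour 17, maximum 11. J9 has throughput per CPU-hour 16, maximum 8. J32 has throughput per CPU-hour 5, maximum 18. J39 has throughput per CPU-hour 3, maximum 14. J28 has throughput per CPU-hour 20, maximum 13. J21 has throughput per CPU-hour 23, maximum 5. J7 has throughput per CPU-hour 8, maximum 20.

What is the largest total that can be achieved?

Rank by throughput per CPU-hour: J33 29 > J21 23 > J28 20 > J5 17 > J9 16 > J7 8 > J32 5 > J39 3.
J33: +5 to 5 (cap) → 85 left.
J21: +5 to 5 (cap) → 80 left.
J28: +13 to 13 (cap) → 67 left.
Give J5 11 to hit its cap of 11 → 56 left.
J9: +8 to 8 (cap) → 48 left.
Give J7 20 to hit its cap of 20 → 28 left.
J32: +18 to 18 (cap) → 10 left.
J39 has room for 14 but only 10 remain, so it gets 10.
Total = 29×5 + 17×11 + 16×8 + 5×18 + 3×10 + 20×13 + 23×5 + 8×20 = 1115.

1115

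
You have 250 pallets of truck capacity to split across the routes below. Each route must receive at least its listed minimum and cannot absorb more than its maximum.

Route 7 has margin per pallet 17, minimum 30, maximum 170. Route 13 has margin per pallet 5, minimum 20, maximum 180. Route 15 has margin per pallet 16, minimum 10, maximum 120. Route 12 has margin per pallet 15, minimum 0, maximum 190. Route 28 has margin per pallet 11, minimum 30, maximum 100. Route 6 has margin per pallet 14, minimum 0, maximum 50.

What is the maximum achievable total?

Meeting every minimum uses 30+20+10+0+30+0 = 90 pallets, leaving 160.
Highest margin per pallet first: Route 7 17 > Route 15 16 > Route 12 15 > Route 6 14 > Route 28 11 > Route 13 5.
Route 7: +140 to 170 (cap) → 20 left.
Route 15: +20 (room for 110) → 30. Pool exhausted.
Total = 17×170 + 5×20 + 16×30 + 11×30 = 3800.

3800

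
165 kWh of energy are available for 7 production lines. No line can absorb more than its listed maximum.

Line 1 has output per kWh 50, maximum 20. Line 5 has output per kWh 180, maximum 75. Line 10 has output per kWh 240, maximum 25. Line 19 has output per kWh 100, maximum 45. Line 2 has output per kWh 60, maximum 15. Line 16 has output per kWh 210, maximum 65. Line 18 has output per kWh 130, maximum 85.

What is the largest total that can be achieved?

Order the production lines by output per kWh: Line 10 240 > Line 16 210 > Line 5 180 > Line 18 130 > Line 19 100 > Line 2 60 > Line 1 50.
Give Line 10 25 to hit its cap of 25 → 140 left.
Give Line 16 65 to hit its cap of 65 → 75 left.
Line 5 takes 75 to reach its cap of 75 → 0 left.
Total = 180×75 + 240×25 + 210×65 = 33150.

33150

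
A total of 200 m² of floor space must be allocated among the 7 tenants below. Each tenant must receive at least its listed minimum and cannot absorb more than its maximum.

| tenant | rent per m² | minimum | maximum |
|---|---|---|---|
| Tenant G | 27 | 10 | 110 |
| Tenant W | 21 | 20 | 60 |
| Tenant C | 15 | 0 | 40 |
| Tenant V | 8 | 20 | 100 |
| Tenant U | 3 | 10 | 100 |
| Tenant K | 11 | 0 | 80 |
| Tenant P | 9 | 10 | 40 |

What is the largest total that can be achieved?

4300

Meeting every minimum uses 10+20+0+20+10+0+10 = 70 m², leaving 130.
Highest rent per m² first: Tenant G 27 > Tenant W 21 > Tenant C 15 > Tenant K 11 > Tenant P 9 > Tenant V 8 > Tenant U 3.
Tenant G takes 100 more to reach its cap of 110 — 30 left.
Tenant W: +30 (room for 40) → 50. Pool exhausted.
Total = 27×110 + 21×50 + 8×20 + 3×10 + 9×10 = 4300.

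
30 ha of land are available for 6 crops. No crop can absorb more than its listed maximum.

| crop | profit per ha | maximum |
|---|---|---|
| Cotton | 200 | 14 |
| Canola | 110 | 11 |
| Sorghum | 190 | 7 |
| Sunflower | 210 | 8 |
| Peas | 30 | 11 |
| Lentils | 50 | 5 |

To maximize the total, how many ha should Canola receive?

Highest profit per ha first: Sunflower 210 > Cotton 200 > Sorghum 190 > Canola 110 > Lentils 50 > Peas 30.
Give Sunflower 8 to hit its cap of 8 ; 22 left.
Cotton: +14 to 14 (cap) ; 8 left.
Sorghum takes 7 to reach its cap of 7 ; 1 left.
Only 1 left; Canola takes them to reach 1.

1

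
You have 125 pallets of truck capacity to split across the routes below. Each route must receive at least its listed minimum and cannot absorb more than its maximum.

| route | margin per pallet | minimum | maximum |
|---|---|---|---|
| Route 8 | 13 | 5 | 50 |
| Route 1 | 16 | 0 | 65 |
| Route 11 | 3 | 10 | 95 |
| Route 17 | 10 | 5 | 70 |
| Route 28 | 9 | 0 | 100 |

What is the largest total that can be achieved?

1705

Meeting every minimum uses 5+0+10+5+0 = 20 pallets, leaving 105.
Highest margin per pallet first: Route 1 16 > Route 8 13 > Route 17 10 > Route 28 9 > Route 11 3.
Route 1 takes 65 more to reach its cap of 65 — 40 left.
Route 8 has room for 45 more but only 40 remain, so it gets 45.
Total = 13×45 + 16×65 + 3×10 + 10×5 = 1705.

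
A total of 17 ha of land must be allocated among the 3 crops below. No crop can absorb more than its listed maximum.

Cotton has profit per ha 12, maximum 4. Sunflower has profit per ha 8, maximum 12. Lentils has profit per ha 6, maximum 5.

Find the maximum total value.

Rank by profit per ha: Cotton 12 > Sunflower 8 > Lentils 6.
Give Cotton 4 to hit its cap of 4 — 13 left.
Give Sunflower 12 to hit its cap of 12 — 1 left.
Only 1 left; Lentils takes them to reach 1.
Total = 12×4 + 8×12 + 6×1 = 150.

150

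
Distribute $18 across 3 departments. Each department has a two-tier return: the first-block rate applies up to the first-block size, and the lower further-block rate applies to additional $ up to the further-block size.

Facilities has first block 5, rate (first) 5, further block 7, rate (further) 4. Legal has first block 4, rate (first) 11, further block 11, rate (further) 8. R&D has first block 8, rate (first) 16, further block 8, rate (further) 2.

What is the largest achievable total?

Treat each block as its own option and order by rate: R&D/T1 16 > Legal/T1 11 > Legal/T2 8 > Facilities/T1 5 > Facilities/T2 4 > R&D/T2 2.
R&D T1 at 16: fill all 8 → 10 left.
Fill Legal T1 block (4 at 11) → 6 left.
Legal T2 at 8: only 6 left, fill 6.
Total = 16×8 + 11×4 + 8×6 = 220.

220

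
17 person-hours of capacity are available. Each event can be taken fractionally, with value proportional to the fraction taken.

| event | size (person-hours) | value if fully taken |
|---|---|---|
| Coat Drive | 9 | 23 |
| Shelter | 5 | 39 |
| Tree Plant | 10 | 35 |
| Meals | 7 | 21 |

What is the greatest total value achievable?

Rank by value-to-size ratio: Shelter 39/5≈7.8, Tree Plant 35/10≈3.5, Meals 21/7≈3, Coat Drive 23/9≈2.56.
All 5 person-hours of Shelter fit (value 39) — 12 remain.
Tree Plant: take in full, 10 person-hours for value 35 — 2 left.
2 person-hours left: a 2/7 share of Meals gives 21×2/7 = 6.
Total value = 80.

80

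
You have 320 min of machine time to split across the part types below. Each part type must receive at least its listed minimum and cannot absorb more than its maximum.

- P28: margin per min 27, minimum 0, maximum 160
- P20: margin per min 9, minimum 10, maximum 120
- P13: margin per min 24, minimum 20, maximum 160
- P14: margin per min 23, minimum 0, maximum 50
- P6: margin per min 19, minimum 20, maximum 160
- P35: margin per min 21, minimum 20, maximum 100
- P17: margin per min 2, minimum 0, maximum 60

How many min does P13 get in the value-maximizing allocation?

Meeting every minimum uses 0+10+20+0+20+20+0 = 70 min, leaving 250.
Highest margin per min first: P28 27 > P13 24 > P14 23 > P35 21 > P6 19 > P20 9 > P17 2.
Give P28 160 more to hit its cap of 160 → 90 left.
Only 90 left; P13 takes them to reach 110.

110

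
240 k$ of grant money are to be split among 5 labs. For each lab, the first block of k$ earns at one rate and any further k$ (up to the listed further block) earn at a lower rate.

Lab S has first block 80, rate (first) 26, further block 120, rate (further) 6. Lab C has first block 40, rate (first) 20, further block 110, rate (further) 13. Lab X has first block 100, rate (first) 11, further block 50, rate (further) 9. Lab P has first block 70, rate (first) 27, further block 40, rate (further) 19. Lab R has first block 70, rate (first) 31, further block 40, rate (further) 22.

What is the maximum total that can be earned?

6580

Order all 10 blocks by rate: Lab R/first 31 > Lab P/first 27 > Lab S/first 26 > Lab R/second 22 > Lab C/first 20 > Lab P/second 19 > Lab C/second 13 > Lab X/first 11 > Lab X/second 9 > Lab S/second 6.
Lab R first at 31: fill all 70 → 170 left.
Fill Lab P first block (70 at 27) → 100 left.
Lab S first at 26: fill all 80 → 20 left.
Lab R/second: +20 of 40 at 22; pool empty.
Total = 31×70 + 27×70 + 26×80 + 22×20 = 6580.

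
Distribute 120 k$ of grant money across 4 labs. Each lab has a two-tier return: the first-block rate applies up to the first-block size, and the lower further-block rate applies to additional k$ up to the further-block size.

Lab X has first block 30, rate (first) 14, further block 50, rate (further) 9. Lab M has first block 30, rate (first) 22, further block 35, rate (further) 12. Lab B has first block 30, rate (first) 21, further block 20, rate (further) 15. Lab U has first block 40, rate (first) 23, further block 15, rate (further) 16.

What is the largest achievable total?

Rank every tier by rate: Lab U/first 23 > Lab M/first 22 > Lab B/first 21 > Lab U/second 16 > Lab B/second 15 > Lab X/first 14 > Lab M/second 12 > Lab X/second 9.
Lab U first at 23: fill all 40 ; 80 left.
Lab M first at 22: fill all 30 ; 50 left.
Fill Lab B first block (30 at 21) ; 20 left.
Fill Lab U second block (15 at 16) ; 5 left.
5 remain; put them into Lab B second at 15.
Total = 23×40 + 22×30 + 21×30 + 16×15 + 15×5 = 2525.

2525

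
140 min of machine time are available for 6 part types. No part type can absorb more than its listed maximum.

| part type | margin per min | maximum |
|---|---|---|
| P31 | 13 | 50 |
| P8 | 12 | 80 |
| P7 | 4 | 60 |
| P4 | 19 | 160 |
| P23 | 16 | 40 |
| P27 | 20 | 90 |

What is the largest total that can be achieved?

Rank by margin per min: P27 20 > P4 19 > P23 16 > P31 13 > P8 12 > P7 4.
P27: +90 to 90 (cap) — 50 left.
Only 50 left; P4 takes them to reach 50.
Total = 19×50 + 20×90 = 2750.

2750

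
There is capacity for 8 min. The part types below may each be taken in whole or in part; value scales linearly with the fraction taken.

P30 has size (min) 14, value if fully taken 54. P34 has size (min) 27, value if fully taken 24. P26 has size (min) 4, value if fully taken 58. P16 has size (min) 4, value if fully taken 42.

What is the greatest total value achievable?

Sort by value density: P26 58/4≈14.5, P16 42/4≈10.5, P30 54/14≈3.86, P34 24/27≈0.889.
P26: take in full, 4 min for value 58 ; 4 left.
Take all of P16 (4 min, value 42) ; 0 min left.
Total value = 100.

100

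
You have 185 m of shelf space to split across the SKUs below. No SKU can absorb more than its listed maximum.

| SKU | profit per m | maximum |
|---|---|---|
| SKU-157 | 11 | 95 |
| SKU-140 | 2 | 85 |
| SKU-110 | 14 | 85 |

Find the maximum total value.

2245

Rank by profit per m: SKU-110 14 > SKU-157 11 > SKU-140 2.
SKU-110 takes 85 to reach its cap of 85 ; 100 left.
SKU-157 takes 95 to reach its cap of 95 ; 5 left.
SKU-140: +5 (room for 85) → 5. Pool exhausted.
Total = 11×95 + 2×5 + 14×85 = 2245.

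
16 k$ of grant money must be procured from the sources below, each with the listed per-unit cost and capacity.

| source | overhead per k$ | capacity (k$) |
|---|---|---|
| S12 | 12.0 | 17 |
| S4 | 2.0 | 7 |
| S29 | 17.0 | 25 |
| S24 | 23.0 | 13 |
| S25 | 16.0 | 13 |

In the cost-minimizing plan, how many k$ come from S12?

Fill from the cheapest source first.
Take 7 from S4 at 2.0 ; need 9 more.
Take 9 from S12 at 12.0 to finish.
S25, S29, S24: unused.

9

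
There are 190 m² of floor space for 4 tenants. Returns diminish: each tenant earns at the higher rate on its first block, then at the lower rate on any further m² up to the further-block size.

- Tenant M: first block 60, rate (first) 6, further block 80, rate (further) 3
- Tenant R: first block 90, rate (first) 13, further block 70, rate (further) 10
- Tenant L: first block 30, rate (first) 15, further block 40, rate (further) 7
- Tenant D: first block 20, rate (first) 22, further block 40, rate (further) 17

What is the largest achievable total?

2840

Rank every tier by rate: Tenant D/first 22 > Tenant D/second 17 > Tenant L/first 15 > Tenant R/first 13 > Tenant R/second 10 > Tenant L/second 7 > Tenant M/first 6 > Tenant M/second 3.
Tenant D/first (22): +20 — 170 left.
Fill Tenant D second block (40 at 17) — 130 left.
Tenant L first at 15: fill all 30 — 100 left.
Fill Tenant R first block (90 at 13) — 10 left.
10 remain; put them into Tenant R second at 10.
Total = 22×20 + 17×40 + 15×30 + 13×90 + 10×10 = 2840.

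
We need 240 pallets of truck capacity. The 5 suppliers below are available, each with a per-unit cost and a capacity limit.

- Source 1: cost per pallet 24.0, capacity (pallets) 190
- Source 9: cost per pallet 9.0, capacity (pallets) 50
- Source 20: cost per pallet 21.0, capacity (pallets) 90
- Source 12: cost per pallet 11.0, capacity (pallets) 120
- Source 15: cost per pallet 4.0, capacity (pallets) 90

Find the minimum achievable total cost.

1910

Use suppliers in increasing cost order.
Source 15 at 4.0: take all 90 pallets ; 150 still needed.
Source 9 (9.0): use full 50 ; 100 pallets to go.
Source 12 at 11.0: take 100 of its 120 ; requirement met.
Source 20, Source 1: unused.
Cost = 90×4.0 + 50×9.0 + 100×11.0 = 1910.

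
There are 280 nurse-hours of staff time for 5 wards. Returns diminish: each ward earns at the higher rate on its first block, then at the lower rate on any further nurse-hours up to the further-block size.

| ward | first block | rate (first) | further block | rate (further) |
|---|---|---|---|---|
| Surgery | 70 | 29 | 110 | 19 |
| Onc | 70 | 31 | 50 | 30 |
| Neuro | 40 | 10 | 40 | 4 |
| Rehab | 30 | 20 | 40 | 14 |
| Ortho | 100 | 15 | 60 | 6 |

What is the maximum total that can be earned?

7440

Treat each block as its own option and order by rate: Onc/first 31 > Onc/second 30 > Surgery/first 29 > Rehab/first 20 > Surgery/second 19 > Ortho/first 15 > Rehab/second 14 > Neuro/first 10 > Ortho/second 6 > Neuro/second 4.
Onc first at 31: fill all 70 — 210 left.
Fill Onc second block (50 at 30) — 160 left.
Surgery first at 29: fill all 70 — 90 left.
Fill Rehab first block (30 at 20) — 60 left.
60 remain; put them into Surgery second at 19.
Total = 31×70 + 30×50 + 29×70 + 20×30 + 19×60 = 7440.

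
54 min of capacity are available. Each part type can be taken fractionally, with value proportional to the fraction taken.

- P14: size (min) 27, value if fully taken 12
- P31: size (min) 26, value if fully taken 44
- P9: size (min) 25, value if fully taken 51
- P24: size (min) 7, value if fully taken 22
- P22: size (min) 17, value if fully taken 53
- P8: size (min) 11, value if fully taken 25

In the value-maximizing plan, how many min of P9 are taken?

Best value per unit of size first: P24 22/7≈3.14, P22 53/17≈3.12, P8 25/11≈2.27, P9 51/25≈2.04, P31 44/26≈1.69, P14 12/27≈0.444.
P24: take in full, 7 min for value 22 — 47 left.
All 17 min of P22 fit (value 53) — 30 remain.
All 11 min of P8 fit (value 25) — 19 remain.
Only 19 min remain; take 19/25 of P9 for value 51×19/25 = 38.76.

19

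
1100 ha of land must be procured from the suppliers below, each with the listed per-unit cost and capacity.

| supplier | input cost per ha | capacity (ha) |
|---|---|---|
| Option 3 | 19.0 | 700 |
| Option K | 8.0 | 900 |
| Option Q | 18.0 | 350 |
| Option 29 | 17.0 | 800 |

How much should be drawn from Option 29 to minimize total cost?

Cheapest first:
Option K at 8.0: take all 900 ha ; 200 still needed.
Option 29 (17.0): take the remaining 200 ; done.
Option Q, Option 3: unused.

200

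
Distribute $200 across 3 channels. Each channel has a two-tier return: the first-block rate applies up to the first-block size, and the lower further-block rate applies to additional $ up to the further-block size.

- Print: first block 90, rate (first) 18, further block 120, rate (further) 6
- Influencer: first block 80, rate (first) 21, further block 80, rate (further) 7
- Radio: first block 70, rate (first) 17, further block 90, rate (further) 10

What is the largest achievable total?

Rank every tier by rate: Influencer/T1 21 > Print/T1 18 > Radio/T1 17 > Radio/T2 10 > Influencer/T2 7 > Print/T2 6.
Influencer/T1 (21): +80 ; 120 left.
Print/T1 (18): +90 ; 30 left.
Radio/T1: +30 of 70 at 17; pool empty.
Total = 21×80 + 18×90 + 17×30 = 3810.

3810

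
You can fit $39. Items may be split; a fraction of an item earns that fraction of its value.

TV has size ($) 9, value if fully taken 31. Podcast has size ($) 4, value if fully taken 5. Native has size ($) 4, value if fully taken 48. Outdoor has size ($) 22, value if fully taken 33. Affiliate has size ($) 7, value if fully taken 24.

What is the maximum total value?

131.5

Best value per unit of size first: Native 48/4≈12, TV 31/9≈3.44, Affiliate 24/7≈3.43, Outdoor 33/22≈1.5, Podcast 5/4≈1.25.
Take all of Native (4 $, value 48) — 35 $ left.
All 9 $ of TV fit (value 31) — 26 remain.
All 7 $ of Affiliate fit (value 24) — 19 remain.
Fill the last 19 $ with part of Outdoor: 19/22 of it earns 28.5.
Total value = 131.5.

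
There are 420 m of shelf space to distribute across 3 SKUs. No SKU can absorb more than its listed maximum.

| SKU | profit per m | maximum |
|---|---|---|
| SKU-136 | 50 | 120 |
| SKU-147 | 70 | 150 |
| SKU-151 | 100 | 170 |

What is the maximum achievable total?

Highest profit per m first: SKU-151 100 > SKU-147 70 > SKU-136 50.
SKU-151 takes 170 to reach its cap of 170 — 250 left.
Give SKU-147 150 to hit its cap of 150 — 100 left.
SKU-136 has room for 120 but only 100 remain, so it gets 100.
Total = 50×100 + 70×150 + 100×170 = 32500.

32500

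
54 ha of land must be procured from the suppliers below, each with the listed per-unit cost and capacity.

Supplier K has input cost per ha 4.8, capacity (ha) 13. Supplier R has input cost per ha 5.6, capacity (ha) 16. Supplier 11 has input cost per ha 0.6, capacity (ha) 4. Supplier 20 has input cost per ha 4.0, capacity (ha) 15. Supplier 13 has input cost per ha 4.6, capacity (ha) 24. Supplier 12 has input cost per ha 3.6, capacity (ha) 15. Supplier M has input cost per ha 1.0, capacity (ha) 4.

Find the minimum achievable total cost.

194

Fill from the cheapest supplier first.
Supplier 11 at 0.6: take all 4 ha ; 50 still needed.
Supplier M at 1.0: take all 4 ha ; 46 still needed.
Take 15 from Supplier 12 at 3.6 ; need 31 more.
Supplier 20 (4.0): use full 15 ; 16 ha to go.
Supplier 13 (4.6): take the remaining 16 ; done.
Supplier K, Supplier R: unused.
Cost = 4×0.6 + 4×1.0 + 15×3.6 + 15×4.0 + 16×4.6 = 194.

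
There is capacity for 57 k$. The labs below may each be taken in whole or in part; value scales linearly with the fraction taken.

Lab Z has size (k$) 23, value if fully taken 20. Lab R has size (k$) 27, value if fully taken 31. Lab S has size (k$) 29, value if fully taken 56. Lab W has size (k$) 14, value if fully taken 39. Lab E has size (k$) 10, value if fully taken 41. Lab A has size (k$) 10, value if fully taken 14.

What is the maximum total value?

141.6

Rank by value-to-size ratio: Lab E 41/10≈4.1, Lab W 39/14≈2.79, Lab S 56/29≈1.93, Lab A 14/10≈1.4, Lab R 31/27≈1.15, Lab Z 20/23≈0.87.
All 10 k$ of Lab E fit (value 41) → 47 remain.
Lab W: take in full, 14 k$ for value 39 → 33 left.
Lab S: take in full, 29 k$ for value 56 → 4 left.
4 k$ left: a 4/10 share of Lab A gives 14×4/10 = 5.6.
Total value = 141.6.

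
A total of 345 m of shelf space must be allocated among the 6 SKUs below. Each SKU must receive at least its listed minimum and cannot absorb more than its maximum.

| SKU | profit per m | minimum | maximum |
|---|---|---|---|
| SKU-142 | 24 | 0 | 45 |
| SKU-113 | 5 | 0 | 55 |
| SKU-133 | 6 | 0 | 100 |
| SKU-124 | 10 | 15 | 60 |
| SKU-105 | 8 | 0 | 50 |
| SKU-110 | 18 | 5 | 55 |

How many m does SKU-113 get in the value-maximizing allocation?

Meeting every minimum uses 0+0+0+15+0+5 = 20 m, leaving 325.
Highest profit per m first: SKU-142 24 > SKU-110 18 > SKU-124 10 > SKU-105 8 > SKU-133 6 > SKU-113 5.
SKU-142: +45 to 45 (cap) ; 280 left.
SKU-110 takes 50 more to reach its cap of 55 ; 230 left.
Give SKU-124 45 more to hit its cap of 60 ; 185 left.
SKU-105: +50 to 50 (cap) ; 135 left.
SKU-133: +100 to 100 (cap) ; 35 left.
SKU-113 has room for 55 more but only 35 remain, so it gets 35.

35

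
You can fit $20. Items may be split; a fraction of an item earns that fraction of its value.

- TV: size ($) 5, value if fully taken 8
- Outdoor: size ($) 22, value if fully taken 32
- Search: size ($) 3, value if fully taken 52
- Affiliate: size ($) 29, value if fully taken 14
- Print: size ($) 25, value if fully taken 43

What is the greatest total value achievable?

Best value per unit of size first: Search 52/3≈17.3, Print 43/25≈1.72, TV 8/5≈1.6, Outdoor 32/22≈1.45, Affiliate 14/29≈0.483.
Take all of Search (3 $, value 52) — 17 $ left.
Only 17 $ remain; take 17/25 of Print for value 43×17/25 = 29.24.
Total value = 81.24.

81.24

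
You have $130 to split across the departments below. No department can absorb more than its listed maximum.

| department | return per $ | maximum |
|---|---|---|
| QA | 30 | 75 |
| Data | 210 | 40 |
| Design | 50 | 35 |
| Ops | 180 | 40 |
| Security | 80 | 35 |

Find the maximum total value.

Highest return per $ first: Data 210 > Ops 180 > Security 80 > Design 50 > QA 30.
Give Data 40 to hit its cap of 40 ; 90 left.
Ops: +40 to 40 (cap) ; 50 left.
Security: +35 to 35 (cap) ; 15 left.
Design: +15 (room for 35) → 15. Pool exhausted.
Total = 210×40 + 50×15 + 180×40 + 80×35 = 19150.

19150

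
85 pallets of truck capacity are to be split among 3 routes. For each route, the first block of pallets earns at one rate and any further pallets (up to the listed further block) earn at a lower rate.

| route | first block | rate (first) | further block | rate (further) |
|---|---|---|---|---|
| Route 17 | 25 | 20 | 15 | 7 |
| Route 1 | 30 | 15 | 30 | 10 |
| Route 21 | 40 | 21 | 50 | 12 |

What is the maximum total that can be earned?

Treat each block as its own option and order by rate: Route 21/tier1 21 > Route 17/tier1 20 > Route 1/tier1 15 > Route 21/tier2 12 > Route 1/tier2 10 > Route 17/tier2 7.
Route 21/tier1 (21): +40 → 45 left.
Route 17 tier1 at 20: fill all 25 → 20 left.
20 remain; put them into Route 1 tier1 at 15.
Total = 21×40 + 20×25 + 15×20 = 1640.

1640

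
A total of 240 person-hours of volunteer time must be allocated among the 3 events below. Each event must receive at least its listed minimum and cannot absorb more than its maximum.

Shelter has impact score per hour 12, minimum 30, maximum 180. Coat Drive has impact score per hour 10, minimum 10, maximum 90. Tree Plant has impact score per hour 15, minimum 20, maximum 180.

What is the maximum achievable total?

Meeting every minimum uses 30+10+20 = 60 person-hours, leaving 180.
Rank by impact score per hour: Tree Plant 15 > Shelter 12 > Coat Drive 10.
Tree Plant takes 160 more to reach its cap of 180 → 20 left.
Shelter has room for 150 more but only 20 remain, so it gets 50.
Total = 12×50 + 10×10 + 15×180 = 3400.

3400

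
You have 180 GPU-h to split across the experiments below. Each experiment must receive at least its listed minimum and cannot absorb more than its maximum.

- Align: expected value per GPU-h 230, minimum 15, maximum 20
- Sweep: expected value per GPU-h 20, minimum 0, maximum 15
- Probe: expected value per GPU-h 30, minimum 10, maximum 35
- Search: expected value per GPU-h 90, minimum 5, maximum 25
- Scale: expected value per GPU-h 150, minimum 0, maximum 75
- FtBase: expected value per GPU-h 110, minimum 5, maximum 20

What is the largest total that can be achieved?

Meeting every minimum uses 15+0+10+5+0+5 = 35 GPU-h, leaving 145.
Order the experiments by expected value per GPU-h: Align 230 > Scale 150 > FtBase 110 > Search 90 > Probe 30 > Sweep 20.
Align: +5 to 20 (cap) — 140 left.
Scale: +75 to 75 (cap) — 65 left.
Give FtBase 15 more to hit its cap of 20 — 50 left.
Search takes 20 more to reach its cap of 25 — 30 left.
Give Probe 25 more to hit its cap of 35 — 5 left.
Sweep has room for 15 more but only 5 remain, so it gets 5.
Total = 230×20 + 20×5 + 30×35 + 90×25 + 150×75 + 110×20 = 21450.

21450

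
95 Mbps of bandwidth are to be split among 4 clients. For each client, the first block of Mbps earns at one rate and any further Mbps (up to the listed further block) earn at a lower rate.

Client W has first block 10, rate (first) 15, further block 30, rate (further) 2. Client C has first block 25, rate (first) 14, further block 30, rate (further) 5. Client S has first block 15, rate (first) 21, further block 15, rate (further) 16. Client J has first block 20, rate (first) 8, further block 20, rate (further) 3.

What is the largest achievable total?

1265

Rank every tier by rate: Client S/tier1 21 > Client S/tier2 16 > Client W/tier1 15 > Client C/tier1 14 > Client J/tier1 8 > Client C/tier2 5 > Client J/tier2 3 > Client W/tier2 2.
Client S/tier1 (21): +15 — 80 left.
Client S tier2 at 16: fill all 15 — 65 left.
Fill Client W tier1 block (10 at 15) — 55 left.
Fill Client C tier1 block (25 at 14) — 30 left.
Fill Client J tier1 block (20 at 8) — 10 left.
10 remain; put them into Client C tier2 at 5.
Total = 21×15 + 16×15 + 15×10 + 14×25 + 8×20 + 5×10 = 1265.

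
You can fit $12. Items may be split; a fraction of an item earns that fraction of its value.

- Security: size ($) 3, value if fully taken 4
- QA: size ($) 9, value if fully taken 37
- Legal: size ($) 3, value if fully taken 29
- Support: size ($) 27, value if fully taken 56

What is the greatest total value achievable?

Best value per unit of size first: Legal 29/3≈9.67, QA 37/9≈4.11, Support 56/27≈2.07, Security 4/3≈1.33.
Legal: take in full, 3 $ for value 29 — 9 left.
Take all of QA (9 $, value 37) — 0 $ left.
Total value = 66.

66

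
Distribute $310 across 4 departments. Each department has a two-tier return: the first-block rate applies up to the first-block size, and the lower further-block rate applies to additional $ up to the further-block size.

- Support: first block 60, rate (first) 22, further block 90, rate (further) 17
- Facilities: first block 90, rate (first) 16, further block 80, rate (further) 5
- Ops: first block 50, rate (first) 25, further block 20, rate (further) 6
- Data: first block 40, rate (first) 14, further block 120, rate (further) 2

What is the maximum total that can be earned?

5820

Rank every tier by rate: Ops/first 25 > Support/first 22 > Support/second 17 > Facilities/first 16 > Data/first 14 > Ops/second 6 > Facilities/second 5 > Data/second 2.
Fill Ops first block (50 at 25) → 260 left.
Fill Support first block (60 at 22) → 200 left.
Fill Support second block (90 at 17) → 110 left.
Facilities/first (16): +90 → 20 left.
Data/first: +20 of 40 at 14; pool empty.
Total = 25×50 + 22×60 + 17×90 + 16×90 + 14×20 = 5820.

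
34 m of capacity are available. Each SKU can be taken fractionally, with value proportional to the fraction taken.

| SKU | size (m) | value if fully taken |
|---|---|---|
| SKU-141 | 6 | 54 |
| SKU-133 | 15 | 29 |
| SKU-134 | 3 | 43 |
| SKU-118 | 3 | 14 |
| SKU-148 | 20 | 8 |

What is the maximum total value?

Rank by value-to-size ratio: SKU-134 43/3≈14.3, SKU-141 54/6≈9, SKU-118 14/3≈4.67, SKU-133 29/15≈1.93, SKU-148 8/20≈0.4.
SKU-134: take in full, 3 m for value 43 ; 31 left.
Take all of SKU-141 (6 m, value 54) ; 25 m left.
Take all of SKU-118 (3 m, value 14) ; 22 m left.
SKU-133: take in full, 15 m for value 29 ; 7 left.
Only 7 m remain; take 7/20 of SKU-148 for value 8×7/20 = 2.8.
Total value = 142.8.

142.8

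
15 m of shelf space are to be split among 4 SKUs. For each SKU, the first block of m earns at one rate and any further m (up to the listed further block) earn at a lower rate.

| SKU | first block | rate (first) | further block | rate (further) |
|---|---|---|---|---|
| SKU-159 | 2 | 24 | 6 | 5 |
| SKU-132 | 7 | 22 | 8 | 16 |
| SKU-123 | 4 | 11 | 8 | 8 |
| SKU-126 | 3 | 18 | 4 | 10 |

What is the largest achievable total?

Treat each block as its own option and order by rate: SKU-159/T1 24 > SKU-132/T1 22 > SKU-126/T1 18 > SKU-132/T2 16 > SKU-123/T1 11 > SKU-126/T2 10 > SKU-123/T2 8 > SKU-159/T2 5.
SKU-159 T1 at 24: fill all 2 → 13 left.
SKU-132 T1 at 22: fill all 7 → 6 left.
SKU-126/T1 (18): +3 → 3 left.
SKU-132 T2 at 16: only 3 left, fill 3.
Total = 24×2 + 22×7 + 18×3 + 16×3 = 304.

304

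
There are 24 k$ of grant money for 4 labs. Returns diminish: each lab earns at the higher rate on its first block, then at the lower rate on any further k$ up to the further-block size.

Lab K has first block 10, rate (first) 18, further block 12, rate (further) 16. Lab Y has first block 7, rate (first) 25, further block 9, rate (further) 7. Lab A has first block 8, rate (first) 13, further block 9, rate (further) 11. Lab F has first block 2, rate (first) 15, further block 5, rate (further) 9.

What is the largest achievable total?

467

Rank every tier by rate: Lab Y/first 25 > Lab K/first 18 > Lab K/second 16 > Lab F/first 15 > Lab A/first 13 > Lab A/second 11 > Lab F/second 9 > Lab Y/second 7.
Lab Y/first (25): +7 → 17 left.
Fill Lab K first block (10 at 18) → 7 left.
7 remain; put them into Lab K second at 16.
Total = 25×7 + 18×10 + 16×7 = 467.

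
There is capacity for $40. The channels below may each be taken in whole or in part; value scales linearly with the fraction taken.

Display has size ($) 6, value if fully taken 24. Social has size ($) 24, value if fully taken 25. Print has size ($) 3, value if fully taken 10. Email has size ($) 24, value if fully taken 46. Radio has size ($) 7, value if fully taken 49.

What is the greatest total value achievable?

Sort by value density: Radio 49/7≈7, Display 24/6≈4, Print 10/3≈3.33, Email 46/24≈1.92, Social 25/24≈1.04.
All 7 $ of Radio fit (value 49) ; 33 remain.
Display: take in full, 6 $ for value 24 ; 27 left.
Print: take in full, 3 $ for value 10 ; 24 left.
Email: take in full, 24 $ for value 46 ; 0 left.
Total value = 129.

129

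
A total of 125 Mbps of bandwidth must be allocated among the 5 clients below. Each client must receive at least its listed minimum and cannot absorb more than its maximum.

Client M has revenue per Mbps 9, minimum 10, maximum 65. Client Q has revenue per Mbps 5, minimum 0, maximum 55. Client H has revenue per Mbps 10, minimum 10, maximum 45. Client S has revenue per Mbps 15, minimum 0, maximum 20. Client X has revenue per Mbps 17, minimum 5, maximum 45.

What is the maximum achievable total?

1650

Meeting every minimum uses 10+0+10+0+5 = 25 Mbps, leaving 100.
Rank by revenue per Mbps: Client X 17 > Client S 15 > Client H 10 > Client M 9 > Client Q 5.
Give Client X 40 more to hit its cap of 45 → 60 left.
Give Client S 20 more to hit its cap of 20 → 40 left.
Client H takes 35 more to reach its cap of 45 → 5 left.
Client M has room for 55 more but only 5 remain, so it gets 15.
Total = 9×15 + 10×45 + 15×20 + 17×45 = 1650.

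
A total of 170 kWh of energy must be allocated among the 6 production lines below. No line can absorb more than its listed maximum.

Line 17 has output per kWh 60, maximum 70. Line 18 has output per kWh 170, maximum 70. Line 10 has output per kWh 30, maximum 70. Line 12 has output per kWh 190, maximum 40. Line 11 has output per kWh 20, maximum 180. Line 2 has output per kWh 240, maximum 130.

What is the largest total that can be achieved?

38800

Rank by output per kWh: Line 2 240 > Line 12 190 > Line 18 170 > Line 17 60 > Line 10 30 > Line 11 20.
Line 2 takes 130 to reach its cap of 130 ; 40 left.
Line 12 takes 40 to reach its cap of 40 ; 0 left.
Total = 190×40 + 240×130 = 38800.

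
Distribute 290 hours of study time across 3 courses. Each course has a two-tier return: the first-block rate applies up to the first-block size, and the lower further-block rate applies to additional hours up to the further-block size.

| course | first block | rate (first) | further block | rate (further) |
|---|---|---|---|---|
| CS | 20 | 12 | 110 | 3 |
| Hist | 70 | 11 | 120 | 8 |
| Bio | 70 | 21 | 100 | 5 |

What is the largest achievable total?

3490

Treat each block as its own option and order by rate: Bio/tier1 21 > CS/tier1 12 > Hist/tier1 11 > Hist/tier2 8 > Bio/tier2 5 > CS/tier2 3.
Bio/tier1 (21): +70 → 220 left.
CS tier1 at 12: fill all 20 → 200 left.
Hist tier1 at 11: fill all 70 → 130 left.
Hist tier2 at 8: fill all 120 → 10 left.
Bio tier2 at 5: only 10 left, fill 10.
Total = 21×70 + 12×20 + 11×70 + 8×120 + 5×10 = 3490.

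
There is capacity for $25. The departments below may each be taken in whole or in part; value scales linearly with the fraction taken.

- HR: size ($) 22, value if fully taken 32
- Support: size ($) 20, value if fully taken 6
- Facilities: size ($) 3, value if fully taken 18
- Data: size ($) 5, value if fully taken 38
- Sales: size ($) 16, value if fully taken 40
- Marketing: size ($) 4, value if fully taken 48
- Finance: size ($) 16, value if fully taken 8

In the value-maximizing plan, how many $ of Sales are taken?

13

Best value per unit of size first: Marketing 48/4≈12, Data 38/5≈7.6, Facilities 18/3≈6, Sales 40/16≈2.5, HR 32/22≈1.45, Finance 8/16≈0.5, Support 6/20≈0.3.
Take all of Marketing (4 $, value 48) — 21 $ left.
All 5 $ of Data fit (value 38) — 16 remain.
Take all of Facilities (3 $, value 18) — 13 $ left.
13 $ left: a 13/16 share of Sales gives 40×13/16 = 32.5.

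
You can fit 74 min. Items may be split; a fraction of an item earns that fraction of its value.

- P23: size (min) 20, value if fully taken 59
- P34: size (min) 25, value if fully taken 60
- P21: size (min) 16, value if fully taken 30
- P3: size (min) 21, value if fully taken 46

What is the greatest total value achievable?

Sort by value density: P23 59/20≈2.95, P34 60/25≈2.4, P3 46/21≈2.19, P21 30/16≈1.88.
P23: take in full, 20 min for value 59 → 54 left.
Take all of P34 (25 min, value 60) → 29 min left.
Take all of P3 (21 min, value 46) → 8 min left.
Fill the last 8 min with part of P21: 8/16 of it earns 15.
Total value = 180.

180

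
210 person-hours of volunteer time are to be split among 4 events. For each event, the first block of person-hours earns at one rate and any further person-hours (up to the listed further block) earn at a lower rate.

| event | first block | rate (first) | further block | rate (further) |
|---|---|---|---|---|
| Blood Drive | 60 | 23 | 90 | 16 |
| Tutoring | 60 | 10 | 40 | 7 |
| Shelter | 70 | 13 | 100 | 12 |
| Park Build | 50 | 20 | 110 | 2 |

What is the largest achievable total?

Order all 8 blocks by rate: Blood Drive/first 23 > Park Build/first 20 > Blood Drive/second 16 > Shelter/first 13 > Shelter/second 12 > Tutoring/first 10 > Tutoring/second 7 > Park Build/second 2.
Blood Drive first at 23: fill all 60 ; 150 left.
Fill Park Build first block (50 at 20) ; 100 left.
Blood Drive second at 16: fill all 90 ; 10 left.
Shelter/first: +10 of 70 at 13; pool empty.
Total = 23×60 + 20×50 + 16×90 + 13×10 = 3950.

3950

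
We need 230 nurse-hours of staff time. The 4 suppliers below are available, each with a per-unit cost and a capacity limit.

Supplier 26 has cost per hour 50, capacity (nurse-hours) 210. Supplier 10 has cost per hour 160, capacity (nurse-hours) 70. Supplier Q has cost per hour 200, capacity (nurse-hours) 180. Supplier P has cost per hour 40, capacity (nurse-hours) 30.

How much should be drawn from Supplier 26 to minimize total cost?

Cheapest first:
Supplier P (40): use full 30 → 200 nurse-hours to go.
Supplier 26 (50): take the remaining 200 → done.
Supplier 10, Supplier Q: unused.

200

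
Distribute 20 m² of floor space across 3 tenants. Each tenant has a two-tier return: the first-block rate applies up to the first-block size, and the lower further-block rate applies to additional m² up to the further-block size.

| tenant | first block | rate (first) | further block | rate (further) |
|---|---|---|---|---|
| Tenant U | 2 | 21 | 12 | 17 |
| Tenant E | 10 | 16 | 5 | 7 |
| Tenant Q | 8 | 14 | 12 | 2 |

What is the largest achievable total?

342

Order all 6 blocks by rate: Tenant U/tier1 21 > Tenant U/tier2 17 > Tenant E/tier1 16 > Tenant Q/tier1 14 > Tenant E/tier2 7 > Tenant Q/tier2 2.
Tenant U/tier1 (21): +2 ; 18 left.
Tenant U tier2 at 17: fill all 12 ; 6 left.
6 remain; put them into Tenant E tier1 at 16.
Total = 21×2 + 17×12 + 16×6 = 342.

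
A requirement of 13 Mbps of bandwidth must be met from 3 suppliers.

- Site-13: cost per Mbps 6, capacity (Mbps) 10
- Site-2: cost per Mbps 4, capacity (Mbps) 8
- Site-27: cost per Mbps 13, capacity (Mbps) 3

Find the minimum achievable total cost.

62

Use suppliers in increasing cost order.
Site-2 at 4: take all 8 Mbps — 5 still needed.
Site-13 at 6: take 5 of its 10 — requirement met.
Site-27: unused.
Cost = 8×4 + 5×6 = 62.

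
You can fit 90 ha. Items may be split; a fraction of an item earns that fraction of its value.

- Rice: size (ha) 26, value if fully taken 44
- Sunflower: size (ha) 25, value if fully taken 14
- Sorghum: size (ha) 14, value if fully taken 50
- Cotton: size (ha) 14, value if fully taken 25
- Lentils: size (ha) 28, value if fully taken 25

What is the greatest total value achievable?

148.48

Rank by value-to-size ratio: Sorghum 50/14≈3.57, Cotton 25/14≈1.79, Rice 44/26≈1.69, Lentils 25/28≈0.893, Sunflower 14/25≈0.56.
Sorghum: take in full, 14 ha for value 50 — 76 left.
All 14 ha of Cotton fit (value 25) — 62 remain.
Take all of Rice (26 ha, value 44) — 36 ha left.
Take all of Lentils (28 ha, value 25) — 8 ha left.
Fill the last 8 ha with part of Sunflower: 8/25 of it earns 4.48.
Total value = 148.48.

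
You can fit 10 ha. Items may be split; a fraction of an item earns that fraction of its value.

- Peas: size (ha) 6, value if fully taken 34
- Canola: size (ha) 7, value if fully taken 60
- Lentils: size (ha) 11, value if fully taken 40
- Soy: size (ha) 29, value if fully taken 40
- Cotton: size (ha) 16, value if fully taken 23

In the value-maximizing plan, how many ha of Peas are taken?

Best value per unit of size first: Canola 60/7≈8.57, Peas 34/6≈5.67, Lentils 40/11≈3.64, Cotton 23/16≈1.44, Soy 40/29≈1.38.
Canola: take in full, 7 ha for value 60 ; 3 left.
Only 3 ha remain; take 3/6 of Peas for value 34×3/6 = 17.

3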